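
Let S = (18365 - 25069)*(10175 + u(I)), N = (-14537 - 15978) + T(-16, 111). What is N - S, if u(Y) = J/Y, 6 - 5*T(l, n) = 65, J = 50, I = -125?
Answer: 340899958/5 ≈ 6.8180e+7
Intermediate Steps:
T(l, n) = -59/5 (T(l, n) = 6/5 - 1/5*65 = 6/5 - 13 = -59/5)
u(Y) = 50/Y
N = -152634/5 (N = (-14537 - 15978) - 59/5 = -30515 - 59/5 = -152634/5 ≈ -30527.)
S = -341052592/5 (S = (18365 - 25069)*(10175 + 50/(-125)) = -6704*(10175 + 50*(-1/125)) = -6704*(10175 - 2/5) = -6704*50873/5 = -341052592/5 ≈ -6.8211e+7)
N - S = -152634/5 - 1*(-341052592/5) = -152634/5 + 341052592/5 = 340899958/5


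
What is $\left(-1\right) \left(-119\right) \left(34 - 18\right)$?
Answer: $1904$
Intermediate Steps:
$\left(-1\right) \left(-119\right) \left(34 - 18\right) = 119 \cdot 16 = 1904$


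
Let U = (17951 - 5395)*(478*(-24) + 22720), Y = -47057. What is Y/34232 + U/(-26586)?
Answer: -2417916291709/455045976 ≈ -5313.6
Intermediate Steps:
U = 141229888 (U = 12556*(-11472 + 22720) = 12556*11248 = 141229888)
Y/34232 + U/(-26586) = -47057/34232 + 141229888/(-26586) = -47057*1/34232 + 141229888*(-1/26586) = -47057/34232 - 70614944/13293 = -2417916291709/455045976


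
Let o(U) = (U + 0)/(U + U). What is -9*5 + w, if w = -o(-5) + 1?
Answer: -89/2 ≈ -44.500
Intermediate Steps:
o(U) = 1/2 (o(U) = U/((2*U)) = U*(1/(2*U)) = 1/2)
w = 1/2 (w = -1*1/2 + 1 = -1/2 + 1 = 1/2 ≈ 0.50000)
-9*5 + w = -9*5 + 1/2 = -45 + 1/2 = -89/2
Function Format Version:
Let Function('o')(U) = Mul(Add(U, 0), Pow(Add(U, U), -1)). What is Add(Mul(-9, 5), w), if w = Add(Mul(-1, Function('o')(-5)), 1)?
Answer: Rational(-89, 2) ≈ -44.500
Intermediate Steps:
Function('o')(U) = Rational(1, 2) (Function('o')(U) = Mul(U, Pow(Mul(2, U), -1)) = Mul(U, Mul(Rational(1, 2), Pow(U, -1))) = Rational(1, 2))
w = Rational(1, 2) (w = Add(Mul(-1, Rational(1, 2)), 1) = Add(Rational(-1, 2), 1) = Rational(1, 2) ≈ 0.50000)
Add(Mul(-9, 5), w) = Add(Mul(-9, 5), Rational(1, 2)) = Add(-45, Rational(1, 2)) = Rational(-89, 2)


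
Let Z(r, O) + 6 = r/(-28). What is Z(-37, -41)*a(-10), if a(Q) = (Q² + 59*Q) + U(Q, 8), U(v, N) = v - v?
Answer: 4585/2 ≈ 2292.5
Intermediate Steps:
U(v, N) = 0
Z(r, O) = -6 - r/28 (Z(r, O) = -6 + r/(-28) = -6 + r*(-1/28) = -6 - r/28)
a(Q) = Q² + 59*Q (a(Q) = (Q² + 59*Q) + 0 = Q² + 59*Q)
Z(-37, -41)*a(-10) = (-6 - 1/28*(-37))*(-10*(59 - 10)) = (-6 + 37/28)*(-10*49) = -131/28*(-490) = 4585/2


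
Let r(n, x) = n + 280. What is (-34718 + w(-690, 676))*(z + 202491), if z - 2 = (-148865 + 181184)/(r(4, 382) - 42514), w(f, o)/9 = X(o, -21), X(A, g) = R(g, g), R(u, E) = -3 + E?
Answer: -149364632589157/21115 ≈ -7.0739e+9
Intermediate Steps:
X(A, g) = -3 + g
r(n, x) = 280 + n
w(f, o) = -216 (w(f, o) = 9*(-3 - 21) = 9*(-24) = -216)
z = 52141/42230 (z = 2 + (-148865 + 181184)/((280 + 4) - 42514) = 2 + 32319/(284 - 42514) = 2 + 32319/(-42230) = 2 + 32319*(-1/42230) = 2 - 32319/42230 = 52141/42230 ≈ 1.2347)
(-34718 + w(-690, 676))*(z + 202491) = (-34718 - 216)*(52141/42230 + 202491) = -34934*8551247071/42230 = -149364632589157/21115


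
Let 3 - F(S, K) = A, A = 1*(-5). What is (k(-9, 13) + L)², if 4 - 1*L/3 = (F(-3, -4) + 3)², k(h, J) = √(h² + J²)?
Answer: 123451 - 3510*√10 ≈ 1.1235e+5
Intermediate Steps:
A = -5
F(S, K) = 8 (F(S, K) = 3 - 1*(-5) = 3 + 5 = 8)
k(h, J) = √(J² + h²)
L = -351 (L = 12 - 3*(8 + 3)² = 12 - 3*11² = 12 - 3*121 = 12 - 363 = -351)
(k(-9, 13) + L)² = (√(13² + (-9)²) - 351)² = (√(169 + 81) - 351)² = (√250 - 351)² = (5*√10 - 351)² = (-351 + 5*√10)²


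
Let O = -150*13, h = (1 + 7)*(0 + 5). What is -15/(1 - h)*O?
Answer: -750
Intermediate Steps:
h = 40 (h = 8*5 = 40)
O = -1950
-15/(1 - h)*O = -15/(1 - 1*40)*(-1950) = -15/(1 - 40)*(-1950) = -15/(-39)*(-1950) = -15*(-1/39)*(-1950) = -(-5)*(-1950)/13 = -1*750 = -750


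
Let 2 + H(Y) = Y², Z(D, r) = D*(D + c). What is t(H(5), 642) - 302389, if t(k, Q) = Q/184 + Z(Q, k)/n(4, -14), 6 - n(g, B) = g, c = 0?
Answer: -8859923/92 ≈ -96304.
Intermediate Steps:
Z(D, r) = D² (Z(D, r) = D*(D + 0) = D*D = D²)
n(g, B) = 6 - g
H(Y) = -2 + Y²
t(k, Q) = Q²/2 + Q/184 (t(k, Q) = Q/184 + Q²/(6 - 1*4) = Q*(1/184) + Q²/(6 - 4) = Q/184 + Q²/2 = Q²/2 + Q/184)
t(H(5), 642) - 302389 = (1/184)*642*(1 + 92*642) - 302389 = (1/184)*642*(1 + 59064) - 302389 = (1/184)*642*59065 - 302389 = 18959865/92 - 302389 = -8859923/92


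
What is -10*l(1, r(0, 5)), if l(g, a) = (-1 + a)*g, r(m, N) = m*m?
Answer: 10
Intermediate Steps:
r(m, N) = m**2
l(g, a) = g*(-1 + a)
-10*l(1, r(0, 5)) = -10*(-1 + 0**2) = -10*(-1 + 0) = -10*(-1) = 10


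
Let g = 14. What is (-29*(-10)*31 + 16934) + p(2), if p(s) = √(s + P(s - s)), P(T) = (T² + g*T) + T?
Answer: 25924 + √2 ≈ 25925.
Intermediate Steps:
P(T) = T² + 15*T (P(T) = (T² + 14*T) + T = T² + 15*T)
p(s) = √s (p(s) = √(s + (s - s)*(15 + (s - s))) = √(s + 0*(15 + 0)) = √(s + 0*15) = √(s + 0) = √s)
(-29*(-10)*31 + 16934) + p(2) = (-29*(-10)*31 + 16934) + √2 = (290*31 + 16934) + √2 = (8990 + 16934) + √2 = 25924 + √2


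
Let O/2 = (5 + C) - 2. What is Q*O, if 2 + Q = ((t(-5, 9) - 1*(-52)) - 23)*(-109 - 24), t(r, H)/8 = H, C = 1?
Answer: -107480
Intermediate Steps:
t(r, H) = 8*H
O = 8 (O = 2*((5 + 1) - 2) = 2*(6 - 2) = 2*4 = 8)
Q = -13435 (Q = -2 + ((8*9 - 1*(-52)) - 23)*(-109 - 24) = -2 + ((72 + 52) - 23)*(-133) = -2 + (124 - 23)*(-133) = -2 + 101*(-133) = -2 - 13433 = -13435)
Q*O = -13435*8 = -107480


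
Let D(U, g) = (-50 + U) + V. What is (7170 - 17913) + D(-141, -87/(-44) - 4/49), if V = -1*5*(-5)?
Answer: -10909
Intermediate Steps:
V = 25 (V = -5*(-5) = 25)
D(U, g) = -25 + U (D(U, g) = (-50 + U) + 25 = -25 + U)
(7170 - 17913) + D(-141, -87/(-44) - 4/49) = (7170 - 17913) + (-25 - 141) = -10743 - 166 = -10909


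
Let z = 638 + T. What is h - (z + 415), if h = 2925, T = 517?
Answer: 1355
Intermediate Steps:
z = 1155 (z = 638 + 517 = 1155)
h - (z + 415) = 2925 - (1155 + 415) = 2925 - 1*1570 = 2925 - 1570 = 1355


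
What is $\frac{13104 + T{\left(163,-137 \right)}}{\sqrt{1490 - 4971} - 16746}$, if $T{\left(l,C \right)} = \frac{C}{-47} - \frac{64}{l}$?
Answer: $- \frac{1681450235982}{2148389529017} - \frac{5924134953 i}{2148389529017} \approx -0.78266 - 0.0027575 i$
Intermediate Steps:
$T{\left(l,C \right)} = - \frac{64}{l} - \frac{C}{47}$ ($T{\left(l,C \right)} = C \left(- \frac{1}{47}\right) - \frac{64}{l} = - \frac{C}{47} - \frac{64}{l} = - \frac{64}{l} - \frac{C}{47}$)
$\frac{13104 + T{\left(163,-137 \right)}}{\sqrt{1490 - 4971} - 16746} = \frac{13104 - \left(- \frac{137}{47} + \frac{64}{163}\right)}{\sqrt{1490 - 4971} - 16746} = \frac{13104 + \left(\left(-64\right) \frac{1}{163} + \frac{137}{47}\right)}{\sqrt{-3481} - 16746} = \frac{13104 + \left(- \frac{64}{163} + \frac{137}{47}\right)}{59 i - 16746} = \frac{13104 + \frac{19323}{7661}}{-16746 + 59 i} = \frac{100409067 \frac{-16746 - 59 i}{280431997}}{7661} = \frac{100409067 \left(-16746 - 59 i\right)}{2148389529017}$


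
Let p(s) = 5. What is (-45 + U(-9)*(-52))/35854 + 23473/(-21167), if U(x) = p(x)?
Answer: -848056877/758921618 ≈ -1.1175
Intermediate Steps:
U(x) = 5
(-45 + U(-9)*(-52))/35854 + 23473/(-21167) = (-45 + 5*(-52))/35854 + 23473/(-21167) = (-45 - 260)*(1/35854) + 23473*(-1/21167) = -305*1/35854 - 23473/21167 = -305/35854 - 23473/21167 = -848056877/758921618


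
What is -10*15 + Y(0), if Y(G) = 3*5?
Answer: -135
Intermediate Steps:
Y(G) = 15
-10*15 + Y(0) = -10*15 + 15 = -150 + 15 = -135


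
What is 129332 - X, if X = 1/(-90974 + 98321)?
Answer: 950202203/7347 ≈ 1.2933e+5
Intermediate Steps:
X = 1/7347 ≈ 0.00013611
129332 - X = 129332 - 1*1/7347 = 129332 - 1/7347 = 950202203/7347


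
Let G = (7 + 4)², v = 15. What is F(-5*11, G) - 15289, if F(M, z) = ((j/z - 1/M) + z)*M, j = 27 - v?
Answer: -241455/11 ≈ -21950.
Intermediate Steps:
j = 12 (j = 27 - 1*15 = 27 - 15 = 12)
G = 121 (G = 11² = 121)
F(M, z) = M*(z - 1/M + 12/z) (F(M, z) = ((12/z - 1/M) + z)*M = ((-1/M + 12/z) + z)*M = (z - 1/M + 12/z)*M = M*(z - 1/M + 12/z))
F(-5*11, G) - 15289 = (-1 - 5*11*121 + 12*(-5*11)/121) - 15289 = (-1 - 55*121 + 12*(-55)*(1/121)) - 15289 = (-1 - 6655 - 60/11) - 15289 = -73276/11 - 15289 = -241455/11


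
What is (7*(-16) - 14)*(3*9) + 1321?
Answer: -2081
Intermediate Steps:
(7*(-16) - 14)*(3*9) + 1321 = (-112 - 14)*27 + 1321 = -126*27 + 1321 = -3402 + 1321 = -2081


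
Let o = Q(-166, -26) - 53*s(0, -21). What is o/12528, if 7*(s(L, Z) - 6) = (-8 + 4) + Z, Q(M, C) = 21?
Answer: -13/1512 ≈ -0.0085979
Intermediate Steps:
s(L, Z) = 38/7 + Z/7 (s(L, Z) = 6 + ((-8 + 4) + Z)/7 = 6 + (-4 + Z)/7 = 6 + (-4/7 + Z/7) = 38/7 + Z/7)
o = -754/7 (o = 21 - 53*(38/7 + (⅐)*(-21)) = 21 - 53*(38/7 - 3) = 21 - 53*17/7 = 21 - 1*901/7 = 21 - 901/7 = -754/7 ≈ -107.71)
o/12528 = -754/7/12528 = -754/7*1/12528 = -13/1512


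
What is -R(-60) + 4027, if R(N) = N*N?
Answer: 427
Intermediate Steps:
R(N) = N²
-R(-60) + 4027 = -1*(-60)² + 4027 = -1*3600 + 4027 = -3600 + 4027 = 427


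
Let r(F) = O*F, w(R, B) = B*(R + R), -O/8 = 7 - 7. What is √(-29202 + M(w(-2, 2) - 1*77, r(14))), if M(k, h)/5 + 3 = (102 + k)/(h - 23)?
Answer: 2*I*√3864437/23 ≈ 170.94*I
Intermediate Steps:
O = 0 (O = -8*(7 - 7) = -8*0 = 0)
w(R, B) = 2*B*R (w(R, B) = B*(2*R) = 2*B*R)
r(F) = 0 (r(F) = 0*F = 0)
M(k, h) = -15 + 5*(102 + k)/(-23 + h) (M(k, h) = -15 + 5*((102 + k)/(h - 23)) = -15 + 5*((102 + k)/(-23 + h)) = -15 + 5*(102 + k)/(-23 + h))
√(-29202 + M(w(-2, 2) - 1*77, r(14))) = √(-29202 + 5*(171 + (2*2*(-2) - 1*77) - 3*0)/(-23 + 0)) = √(-29202 + 5*(171 + (-8 - 77) + 0)/(-23)) = √(-29202 + 5*(-1/23)*(171 - 85 + 0)) = √(-29202 + 5*(-1/23)*86) = √(-29202 - 430/23) = √(-672076/23) = 2*I*√3864437/23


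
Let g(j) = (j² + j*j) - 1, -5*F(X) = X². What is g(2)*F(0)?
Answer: 0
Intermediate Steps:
F(X) = -X²/5
g(j) = -1 + 2*j² (g(j) = (j² + j²) - 1 = 2*j² - 1 = -1 + 2*j²)
g(2)*F(0) = (-1 + 2*2²)*(-⅕*0²) = (-1 + 2*4)*(-⅕*0) = (-1 + 8)*0 = 7*0 = 0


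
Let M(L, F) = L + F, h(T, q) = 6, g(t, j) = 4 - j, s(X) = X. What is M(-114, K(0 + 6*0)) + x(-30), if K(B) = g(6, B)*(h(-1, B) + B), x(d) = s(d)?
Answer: -120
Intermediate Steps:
x(d) = d
K(B) = (4 - B)*(6 + B)
M(L, F) = F + L
M(-114, K(0 + 6*0)) + x(-30) = (-(-4 + (0 + 6*0))*(6 + (0 + 6*0)) - 114) - 30 = (-(-4 + (0 + 0))*(6 + (0 + 0)) - 114) - 30 = (-(-4 + 0)*(6 + 0) - 114) - 30 = (-1*(-4)*6 - 114) - 30 = (24 - 114) - 30 = -90 - 30 = -120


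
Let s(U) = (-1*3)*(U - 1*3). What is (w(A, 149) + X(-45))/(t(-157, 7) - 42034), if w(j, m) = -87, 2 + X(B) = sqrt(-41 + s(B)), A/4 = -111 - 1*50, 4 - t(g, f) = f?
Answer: 89/42037 - sqrt(103)/42037 ≈ 0.0018758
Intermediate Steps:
t(g, f) = 4 - f
s(U) = 9 - 3*U (s(U) = -3*(U - 3) = -3*(-3 + U) = 9 - 3*U)
A = -644 (A = 4*(-111 - 1*50) = 4*(-111 - 50) = 4*(-161) = -644)
X(B) = -2 + sqrt(-32 - 3*B) (X(B) = -2 + sqrt(-41 + (9 - 3*B)) = -2 + sqrt(-32 - 3*B))
(w(A, 149) + X(-45))/(t(-157, 7) - 42034) = (-87 + (-2 + sqrt(-32 - 3*(-45))))/((4 - 1*7) - 42034) = (-87 + (-2 + sqrt(-32 + 135)))/((4 - 7) - 42034) = (-87 + (-2 + sqrt(103)))/(-3 - 42034) = (-89 + sqrt(103))/(-42037) = (-89 + sqrt(103))*(-1/42037) = 89/42037 - sqrt(103)/42037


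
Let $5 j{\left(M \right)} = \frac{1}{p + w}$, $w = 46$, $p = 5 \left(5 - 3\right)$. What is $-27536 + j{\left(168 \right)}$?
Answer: $- \frac{7710079}{280} \approx -27536.0$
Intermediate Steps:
$p = 10$ ($p = 5 \cdot 2 = 10$)
$j{\left(M \right)} = \frac{1}{280}$ ($j{\left(M \right)} = \frac{1}{5 \left(10 + 46\right)} = \frac{1}{5 \cdot 56} = \frac{1}{5} \cdot \frac{1}{56} = \frac{1}{280}$)
$-27536 + j{\left(168 \right)} = -27536 + \frac{1}{280} = - \frac{7710079}{280}$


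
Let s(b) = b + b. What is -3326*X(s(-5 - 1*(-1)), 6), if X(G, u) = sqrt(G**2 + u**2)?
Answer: -33260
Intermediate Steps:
s(b) = 2*b
-3326*X(s(-5 - 1*(-1)), 6) = -3326*sqrt((2*(-5 - 1*(-1)))**2 + 6**2) = -3326*sqrt((2*(-5 + 1))**2 + 36) = -3326*sqrt((2*(-4))**2 + 36) = -3326*sqrt((-8)**2 + 36) = -3326*sqrt(64 + 36) = -3326*sqrt(100) = -3326*10 = -33260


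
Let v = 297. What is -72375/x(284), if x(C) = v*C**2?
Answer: -24125/7984944 ≈ -0.0030213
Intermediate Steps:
x(C) = 297*C**2
-72375/x(284) = -72375/(297*284**2) = -72375/(297*80656) = -72375/23954832 = -72375*1/23954832 = -24125/7984944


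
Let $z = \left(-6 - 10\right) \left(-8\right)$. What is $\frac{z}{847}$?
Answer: $\frac{128}{847} \approx 0.15112$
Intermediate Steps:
$z = 128$ ($z = \left(-16\right) \left(-8\right) = 128$)
$\frac{z}{847} = \frac{128}{847}$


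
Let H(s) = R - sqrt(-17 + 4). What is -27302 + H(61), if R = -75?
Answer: -27377 - I*sqrt(13) ≈ -27377.0 - 3.6056*I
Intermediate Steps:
H(s) = -75 - I*sqrt(13) (H(s) = -75 - sqrt(-17 + 4) = -75 - sqrt(-13) = -75 - I*sqrt(13))
-27302 + H(61) = -27302 + (-75 - I*sqrt(13)) = -27377 - I*sqrt(13)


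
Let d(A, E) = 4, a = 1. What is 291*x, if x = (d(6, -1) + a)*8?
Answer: 11640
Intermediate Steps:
x = 40 (x = (4 + 1)*8 = 5*8 = 40)
291*x = 291*40 = 11640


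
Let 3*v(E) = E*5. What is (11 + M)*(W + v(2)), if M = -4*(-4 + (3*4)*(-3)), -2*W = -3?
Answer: 1653/2 ≈ 826.50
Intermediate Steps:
W = 3/2 (W = -½*(-3) = 3/2 ≈ 1.5000)
v(E) = 5*E/3 (v(E) = (E*5)/3 = (5*E)/3 = 5*E/3)
M = 160 (M = -4*(-4 + 12*(-3)) = -4*(-4 - 36) = -4*(-40) = 160)
(11 + M)*(W + v(2)) = (11 + 160)*(3/2 + (5/3)*2) = 171*(3/2 + 10/3) = 171*(29/6) = 1653/2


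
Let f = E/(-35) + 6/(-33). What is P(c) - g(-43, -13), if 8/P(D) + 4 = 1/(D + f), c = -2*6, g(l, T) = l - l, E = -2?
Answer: -37344/19057 ≈ -1.9596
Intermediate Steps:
f = -48/385 (f = -2/(-35) + 6/(-33) = -2*(-1/35) + 6*(-1/33) = 2/35 - 2/11 = -48/385 ≈ -0.12468)
g(l, T) = 0
c = -12 (c = -1*12 = -12)
P(D) = 8/(-4 + 1/(-48/385 + D)) (P(D) = 8/(-4 + 1/(D - 48/385)) = 8/(-4 + 1/(-48/385 + D)))
P(c) - g(-43, -13) = 8*(48 - 385*(-12))/(-577 + 1540*(-12)) - 1*0 = 8*(48 + 4620)/(-577 - 18480) + 0 = 8*4668/(-19057) + 0 = 8*(-1/19057)*4668 + 0 = -37344/19057 + 0 = -37344/19057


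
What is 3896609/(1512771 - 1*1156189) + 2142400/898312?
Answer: 533038987601/40040236198 ≈ 13.313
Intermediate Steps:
3896609/(1512771 - 1*1156189) + 2142400/898312 = 3896609/(1512771 - 1156189) + 2142400*(1/898312) = 3896609/356582 + 267800/112289 = 533038987601/40040236198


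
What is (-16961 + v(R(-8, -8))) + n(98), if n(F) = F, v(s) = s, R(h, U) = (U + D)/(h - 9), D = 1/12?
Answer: -3439957/204 ≈ -16863.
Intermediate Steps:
D = 1/12 ≈ 0.083333
R(h, U) = (1/12 + U)/(-9 + h) (R(h, U) = (U + 1/12)/(h - 9) = (1/12 + U)/(-9 + h))
(-16961 + v(R(-8, -8))) + n(98) = (-16961 + (1/12 - 8)/(-9 - 8)) + 98 = (-16961 - 95/12/(-17)) + 98 = (-16961 - 1/17*(-95/12)) + 98 = (-16961 + 95/204) + 98 = -3459949/204 + 98 = -3439957/204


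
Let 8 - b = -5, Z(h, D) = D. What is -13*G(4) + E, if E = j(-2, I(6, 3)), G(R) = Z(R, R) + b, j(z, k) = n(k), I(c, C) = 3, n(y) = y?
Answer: -218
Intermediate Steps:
b = 13 (b = 8 - 1*(-5) = 8 + 5 = 13)
j(z, k) = k
G(R) = 13 + R (G(R) = R + 13 = 13 + R)
E = 3
-13*G(4) + E = -13*(13 + 4) + 3 = -13*17 + 3 = -221 + 3 = -218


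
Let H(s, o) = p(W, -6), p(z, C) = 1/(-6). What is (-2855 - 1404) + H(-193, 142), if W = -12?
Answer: -25555/6 ≈ -4259.2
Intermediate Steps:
p(z, C) = -1/6
H(s, o) = -1/6
(-2855 - 1404) + H(-193, 142) = (-2855 - 1404) - 1/6 = -4259 - 1/6 = -25555/6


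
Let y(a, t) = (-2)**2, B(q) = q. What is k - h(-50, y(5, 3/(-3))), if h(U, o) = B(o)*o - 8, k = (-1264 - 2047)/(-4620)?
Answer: -437/60 ≈ -7.2833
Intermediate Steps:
y(a, t) = 4
k = 43/60 (k = -3311*(-1/4620) = 43/60 ≈ 0.71667)
h(U, o) = -8 + o**2 (h(U, o) = o*o - 8 = o**2 - 8 = -8 + o**2)
k - h(-50, y(5, 3/(-3))) = 43/60 - (-8 + 4**2) = 43/60 - (-8 + 16) = 43/60 - 1*8 = 43/60 - 8 = -437/60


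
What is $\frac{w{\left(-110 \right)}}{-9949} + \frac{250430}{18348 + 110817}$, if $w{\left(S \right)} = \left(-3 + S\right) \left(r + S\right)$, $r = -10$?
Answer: $\frac{1873546}{3253323} \approx 0.57589$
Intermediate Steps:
$w{\left(S \right)} = \left(-10 + S\right) \left(-3 + S\right)$ ($w{\left(S \right)} = \left(-3 + S\right) \left(-10 + S\right) = \left(-10 + S\right) \left(-3 + S\right)$)
$\frac{w{\left(-110 \right)}}{-9949} + \frac{250430}{18348 + 110817} = \frac{30 + \left(-110\right)^{2} - -1430}{-9949} + \frac{250430}{18348 + 110817} = \left(30 + 12100 + 1430\right) \left(- \frac{1}{9949}\right) + \frac{250430}{129165} = 13560 \left(- \frac{1}{9949}\right) + 250430 \cdot \frac{1}{129165} = - \frac{13560}{9949} + \frac{634}{327} = \frac{1873546}{3253323}$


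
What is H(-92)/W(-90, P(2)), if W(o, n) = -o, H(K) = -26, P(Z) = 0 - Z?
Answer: -13/45 ≈ -0.28889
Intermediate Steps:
P(Z) = -Z
H(-92)/W(-90, P(2)) = -26/((-1*(-90))) = -26/90 = -26*1/90 = -13/45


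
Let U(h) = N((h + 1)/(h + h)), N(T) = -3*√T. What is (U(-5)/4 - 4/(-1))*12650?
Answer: 50600 - 3795*√10/2 ≈ 44600.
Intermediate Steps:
U(h) = -3*√2*√((1 + h)/h)/2 (U(h) = -3*√((h + 1)/(h + h)) = -3*√((1/(2*h))*(1 + h)) = -3*√((1 + h)/(2*h)) = -3*√2*√((1 + h)/h)/2)
(U(-5)/4 - 4/(-1))*12650 = (-3*√2*√((1 - 5)/(-5))/2/4 - 4/(-1))*12650 = (-3*√2*√(-⅕*(-4))/2*(¼) - 4*(-1))*12650 = (-3*√2*√(⅘)/2*(¼) + 4)*12650 = (-3*√2*2*√5/5/2*(¼) + 4)*12650 = (-3*√10/5*(¼) + 4)*12650 = (-3*√10/20 + 4)*12650 = (4 - 3*√10/20)*12650 = 50600 - 3795*√10/2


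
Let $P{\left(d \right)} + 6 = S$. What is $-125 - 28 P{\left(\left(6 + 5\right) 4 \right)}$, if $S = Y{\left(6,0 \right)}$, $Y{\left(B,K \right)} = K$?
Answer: $43$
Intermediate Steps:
$S = 0$
$P{\left(d \right)} = -6$ ($P{\left(d \right)} = -6 + 0 = -6$)
$-125 - 28 P{\left(\left(6 + 5\right) 4 \right)} = -125 - -168 = -125 + 168 = 43$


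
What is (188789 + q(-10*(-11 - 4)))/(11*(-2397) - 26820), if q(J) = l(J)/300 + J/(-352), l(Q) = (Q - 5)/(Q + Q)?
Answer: -4672517243/1316378250 ≈ -3.5495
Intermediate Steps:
l(Q) = (-5 + Q)/(2*Q) (l(Q) = (-5 + Q)/((2*Q)) = (-5 + Q)*(1/(2*Q)) = (-5 + Q)/(2*Q))
q(J) = -J/352 + (-5 + J)/(600*J) (q(J) = ((-5 + J)/(2*J))/300 + J/(-352) = ((-5 + J)/(2*J))*(1/300) + J*(-1/352) = (-5 + J)/(600*J) - J/352 = -J/352 + (-5 + J)/(600*J))
(188789 + q(-10*(-11 - 4)))/(11*(-2397) - 26820) = (188789 + (1/600 - (-1/(10*(-11 - 4)))/120 - (-5)*(-11 - 4)/176))/(11*(-2397) - 26820) = (188789 + (1/600 - 1/(120*((-10*(-15)))) - (-5)*(-15)/176))/(-26367 - 26820) = (188789 + (1/600 - 1/120/150 - 1/352*150))/(-53187) = (188789 + (1/600 - 1/120*1/150 - 75/176))*(-1/53187) = (188789 + (1/600 - 1/18000 - 75/176))*(-1/53187) = (188789 - 10507/24750)*(-1/53187) = (4672517243/24750)*(-1/53187) = -4672517243/1316378250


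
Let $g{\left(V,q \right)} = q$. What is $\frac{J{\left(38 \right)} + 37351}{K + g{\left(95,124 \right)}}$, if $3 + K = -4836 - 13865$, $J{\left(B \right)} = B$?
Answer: $- \frac{37389}{18580} \approx -2.0123$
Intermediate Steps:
$K = -18704$ ($K = -3 - 18701 = -18704$)
$\frac{J{\left(38 \right)} + 37351}{K + g{\left(95,124 \right)}} = \frac{38 + 37351}{-18704 + 124} = \frac{37389}{-18580} = 37389 \left(- \frac{1}{18580}\right) = - \frac{37389}{18580}$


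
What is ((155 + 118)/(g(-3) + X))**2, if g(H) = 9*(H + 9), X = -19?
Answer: 1521/25 ≈ 60.840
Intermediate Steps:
g(H) = 81 + 9*H (g(H) = 9*(9 + H) = 81 + 9*H)
((155 + 118)/(g(-3) + X))**2 = ((155 + 118)/((81 + 9*(-3)) - 19))**2 = (273/((81 - 27) - 19))**2 = (273/(54 - 19))**2 = (273/35)**2 = (273*(1/35))**2 = (39/5)**2 = 1521/25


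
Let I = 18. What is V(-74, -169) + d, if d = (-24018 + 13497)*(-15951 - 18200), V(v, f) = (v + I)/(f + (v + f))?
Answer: 37008175127/103 ≈ 3.5930e+8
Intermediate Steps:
V(v, f) = (18 + v)/(v + 2*f) (V(v, f) = (v + 18)/(f + (v + f)) = (18 + v)/(f + (f + v)) = (18 + v)/(v + 2*f))
d = 359302671 (d = -10521*(-34151) = 359302671)
V(-74, -169) + d = (18 - 74)/(-74 + 2*(-169)) + 359302671 = -56/(-74 - 338) + 359302671 = -56/(-412) + 359302671 = -1/412*(-56) + 359302671 = 14/103 + 359302671 = 37008175127/103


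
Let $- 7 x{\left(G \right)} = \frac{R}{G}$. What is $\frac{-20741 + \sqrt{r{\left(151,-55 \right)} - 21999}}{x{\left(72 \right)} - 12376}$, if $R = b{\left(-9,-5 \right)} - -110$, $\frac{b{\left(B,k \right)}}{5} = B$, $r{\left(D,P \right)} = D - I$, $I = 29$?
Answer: $\frac{10453464}{6237569} - \frac{504 i \sqrt{21877}}{6237569} \approx 1.6759 - 0.011951 i$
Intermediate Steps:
$r{\left(D,P \right)} = -29 + D$ ($r{\left(D,P \right)} = D - 29 = -29 + D$)
$b{\left(B,k \right)} = 5 B$
$R = 65$ ($R = 5 \left(-9\right) - -110 = -45 + 110 = 65$)
$x{\left(G \right)} = - \frac{65}{7 G}$ ($x{\left(G \right)} = - \frac{65 \frac{1}{G}}{7} = - \frac{65}{7 G}$)
$\frac{-20741 + \sqrt{r{\left(151,-55 \right)} - 21999}}{x{\left(72 \right)} - 12376} = \frac{-20741 + \sqrt{\left(-29 + 151\right) - 21999}}{- \frac{65}{7 \cdot 72} - 12376} = \frac{-20741 + \sqrt{122 - 21999}}{\left(- \frac{65}{7}\right) \frac{1}{72} - 12376} = \frac{-20741 + \sqrt{-21877}}{- \frac{65}{504} - 12376} = \frac{-20741 + i \sqrt{21877}}{- \frac{6237569}{504}} = \left(-20741 + i \sqrt{21877}\right) \left(- \frac{504}{6237569}\right) = \frac{10453464}{6237569} - \frac{504 i \sqrt{21877}}{6237569}$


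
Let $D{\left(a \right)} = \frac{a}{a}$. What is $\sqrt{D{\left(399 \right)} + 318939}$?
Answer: $2 \sqrt{79735} \approx 564.75$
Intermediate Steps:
$D{\left(a \right)} = 1$
$\sqrt{D{\left(399 \right)} + 318939} = \sqrt{1 + 318939} = \sqrt{318940} = 2 \sqrt{79735}$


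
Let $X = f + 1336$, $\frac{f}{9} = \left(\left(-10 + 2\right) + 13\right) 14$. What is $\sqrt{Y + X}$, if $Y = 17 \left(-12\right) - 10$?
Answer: $2 \sqrt{438} \approx 41.857$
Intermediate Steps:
$f = 630$ ($f = 9 \left(\left(-10 + 2\right) + 13\right) 14 = 9 \left(-8 + 13\right) 14 = 9 \cdot 5 \cdot 14 = 9 \cdot 70 = 630$)
$X = 1966$ ($X = 630 + 1336 = 1966$)
$Y = -214$ ($Y = -204 - 10 = -214$)
$\sqrt{Y + X} = \sqrt{-214 + 1966} = \sqrt{1752} = 2 \sqrt{438}$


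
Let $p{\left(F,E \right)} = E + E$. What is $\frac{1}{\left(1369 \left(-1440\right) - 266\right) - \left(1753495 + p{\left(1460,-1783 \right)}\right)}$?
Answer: $- \frac{1}{3721555} \approx -2.687 \cdot 10^{-7}$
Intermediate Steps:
$p{\left(F,E \right)} = 2 E$
$\frac{1}{\left(1369 \left(-1440\right) - 266\right) - \left(1753495 + p{\left(1460,-1783 \right)}\right)} = \frac{1}{\left(1369 \left(-1440\right) - 266\right) - \left(1753495 + 2 \left(-1783\right)\right)} = \frac{1}{\left(-1971360 - 266\right) - 1749929} = \frac{1}{-1971626 + \left(-1753495 + 3566\right)} = \frac{1}{-1971626 - 1749929} = \frac{1}{-3721555} = - \frac{1}{3721555}$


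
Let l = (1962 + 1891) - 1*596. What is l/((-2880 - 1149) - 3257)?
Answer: -3257/7286 ≈ -0.44702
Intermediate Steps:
l = 3257 (l = 3853 - 596 = 3257)
l/((-2880 - 1149) - 3257) = 3257/((-2880 - 1149) - 3257) = 3257/(-4029 - 3257) = 3257/(-7286) = 3257*(-1/7286) = -3257/7286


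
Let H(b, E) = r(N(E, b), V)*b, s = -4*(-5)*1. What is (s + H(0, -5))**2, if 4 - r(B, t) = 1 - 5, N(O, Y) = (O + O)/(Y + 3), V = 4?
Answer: 400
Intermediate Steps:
s = 20 (s = 20*1 = 20)
N(O, Y) = 2*O/(3 + Y) (N(O, Y) = (2*O)/(3 + Y) = 2*O/(3 + Y))
r(B, t) = 8 (r(B, t) = 4 - (1 - 5) = 4 - 1*(-4) = 4 + 4 = 8)
H(b, E) = 8*b
(s + H(0, -5))**2 = (20 + 8*0)**2 = (20 + 0)**2 = 20**2 = 400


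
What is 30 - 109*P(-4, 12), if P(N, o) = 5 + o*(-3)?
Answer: 3409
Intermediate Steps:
P(N, o) = 5 - 3*o
30 - 109*P(-4, 12) = 30 - 109*(5 - 3*12) = 30 - 109*(5 - 36) = 30 - 109*(-31) = 30 + 3379 = 3409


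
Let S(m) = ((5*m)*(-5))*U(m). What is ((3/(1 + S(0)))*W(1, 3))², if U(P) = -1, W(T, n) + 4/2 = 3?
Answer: 9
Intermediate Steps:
W(T, n) = 1 (W(T, n) = -2 + 3 = 1)
S(m) = 25*m (S(m) = ((5*m)*(-5))*(-1) = -25*m*(-1) = 25*m)
((3/(1 + S(0)))*W(1, 3))² = ((3/(1 + 25*0))*1)² = ((3/(1 + 0))*1)² = ((3/1)*1)² = ((1*3)*1)² = (3*1)² = 3² = 9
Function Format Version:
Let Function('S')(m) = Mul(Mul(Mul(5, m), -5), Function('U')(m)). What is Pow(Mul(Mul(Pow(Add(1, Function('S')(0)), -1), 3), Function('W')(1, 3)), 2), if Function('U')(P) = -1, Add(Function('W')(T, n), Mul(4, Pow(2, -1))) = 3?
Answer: 9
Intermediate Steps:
Function('W')(T, n) = 1 (Function('W')(T, n) = Add(-2, 3) = 1)
Function('S')(m) = Mul(25, m) (Function('S')(m) = Mul(Mul(Mul(5, m), -5), -1) = Mul(Mul(-25, m), -1) = Mul(25, m))
Pow(Mul(Mul(Pow(Add(1, Function('S')(0)), -1), 3), Function('W')(1, 3)), 2) = Pow(Mul(Mul(Pow(Add(1, Mul(25, 0)), -1), 3), 1), 2) = Pow(Mul(Mul(Pow(Add(1, 0), -1), 3), 1), 2) = Pow(Mul(Mul(Pow(1, -1), 3), 1), 2) = Pow(Mul(Mul(1, 3), 1), 2) = Pow(Mul(3, 1), 2) = Pow(3, 2) = 9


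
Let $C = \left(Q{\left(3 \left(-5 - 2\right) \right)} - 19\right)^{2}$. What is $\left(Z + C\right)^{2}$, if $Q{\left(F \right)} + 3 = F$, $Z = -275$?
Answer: $2477476$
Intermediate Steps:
$Q{\left(F \right)} = -3 + F$
$C = 1849$ ($C = \left(\left(-3 + 3 \left(-5 - 2\right)\right) - 19\right)^{2} = \left(\left(-3 + 3 \left(-7\right)\right) - 19\right)^{2} = \left(\left(-3 - 21\right) - 19\right)^{2} = \left(-24 - 19\right)^{2} = \left(-43\right)^{2} = 1849$)
$\left(Z + C\right)^{2} = \left(-275 + 1849\right)^{2} = 1574^{2} = 2477476$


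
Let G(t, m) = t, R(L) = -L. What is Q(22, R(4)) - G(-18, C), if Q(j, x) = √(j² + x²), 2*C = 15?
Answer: 18 + 10*√5 ≈ 40.361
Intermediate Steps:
C = 15/2 (C = (½)*15 = 15/2 ≈ 7.5000)
Q(22, R(4)) - G(-18, C) = √(22² + (-1*4)²) - 1*(-18) = √(484 + (-4)²) + 18 = √(484 + 16) + 18 = √500 + 18 = 10*√5 + 18 = 18 + 10*√5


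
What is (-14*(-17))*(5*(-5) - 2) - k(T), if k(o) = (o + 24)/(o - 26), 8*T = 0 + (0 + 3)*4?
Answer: -314823/49 ≈ -6425.0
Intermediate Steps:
T = 3/2 (T = (0 + (0 + 3)*4)/8 = (0 + 3*4)/8 = (0 + 12)/8 = (⅛)*12 = 3/2 ≈ 1.5000)
k(o) = (24 + o)/(-26 + o)
(-14*(-17))*(5*(-5) - 2) - k(T) = (-14*(-17))*(5*(-5) - 2) - (24 + 3/2)/(-26 + 3/2) = 238*(-25 - 2) - 51/((-49/2)*2) = 238*(-27) - (-2)*51/(49*2) = -6426 - 1*(-51/49) = -6426 + 51/49 = -314823/49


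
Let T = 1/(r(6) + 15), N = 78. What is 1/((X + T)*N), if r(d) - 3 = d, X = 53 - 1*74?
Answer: -4/6539 ≈ -0.00061171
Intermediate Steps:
X = -21 (X = 53 - 74 = -21)
r(d) = 3 + d
T = 1/24 (T = 1/((3 + 6) + 15) = 1/(9 + 15) = 1/24 ≈ 0.041667)
1/((X + T)*N) = 1/((-21 + 1/24)*78) = 1/(-503/24*78) = 1/(-6539/4) = -4/6539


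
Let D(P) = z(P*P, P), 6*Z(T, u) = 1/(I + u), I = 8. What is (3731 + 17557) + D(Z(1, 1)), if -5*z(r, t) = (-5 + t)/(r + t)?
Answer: 5868726/275 ≈ 21341.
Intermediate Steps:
z(r, t) = -(-5 + t)/(5*(r + t))
Z(T, u) = 1/(6*(8 + u))
D(P) = (1 - P/5)/(P + P²) (D(P) = (1 - P/5)/(P*P + P) = (1 - P/5)/(P² + P) = (1 - P/5)/(P + P²))
(3731 + 17557) + D(Z(1, 1)) = (3731 + 17557) + (5 - 1/(6*(8 + 1)))/(5*((1/(6*(8 + 1))))*(1 + 1/(6*(8 + 1)))) = 21288 + (5 - 1/(6*9))/(5*(((⅙)/9))*(1 + (⅙)/9)) = 21288 + (5 - 1/(6*9))/(5*(((⅙)*(⅑)))*(1 + (⅙)*(⅑))) = 21288 + (5 - 1*1/54)/(5*(1/54)*(1 + 1/54)) = 21288 + (⅕)*54*(5 - 1/54)/(55/54) = 21288 + (⅕)*54*(54/55)*(269/54) = 21288 + 14526/275 = 5868726/275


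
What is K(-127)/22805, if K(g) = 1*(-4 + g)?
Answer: -131/22805 ≈ -0.0057444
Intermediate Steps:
K(g) = -4 + g
K(-127)/22805 = (-4 - 127)/22805 = -131*1/22805 = -131/22805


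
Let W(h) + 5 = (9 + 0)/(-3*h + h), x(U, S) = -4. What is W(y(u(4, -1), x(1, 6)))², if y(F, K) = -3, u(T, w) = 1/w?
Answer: 49/4 ≈ 12.250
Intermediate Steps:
u(T, w) = 1/w
W(h) = -5 - 9/(2*h) (W(h) = -5 + (9 + 0)/(-3*h + h) = -5 + 9/((-2*h)) = -5 + 9*(-1/(2*h)) = -5 - 9/(2*h))
W(y(u(4, -1), x(1, 6)))² = (-5 - 9/2/(-3))² = (-5 - 9/2*(-⅓))² = (-5 + 3/2)² = (-7/2)² = 49/4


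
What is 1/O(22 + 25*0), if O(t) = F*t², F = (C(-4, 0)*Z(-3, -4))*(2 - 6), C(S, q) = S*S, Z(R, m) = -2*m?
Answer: -1/247808 ≈ -4.0354e-6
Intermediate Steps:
C(S, q) = S²
F = -512 (F = ((-4)²*(-2*(-4)))*(2 - 6) = (16*8)*(-4) = 128*(-4) = -512)
O(t) = -512*t²
1/O(22 + 25*0) = 1/(-512*(22 + 25*0)²) = 1/(-512*(22 + 0)²) = 1/(-512*22²) = 1/(-512*484) = 1/(-247808) = -1/247808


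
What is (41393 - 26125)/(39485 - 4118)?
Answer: 15268/35367 ≈ 0.43170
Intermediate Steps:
(41393 - 26125)/(39485 - 4118) = 15268/35367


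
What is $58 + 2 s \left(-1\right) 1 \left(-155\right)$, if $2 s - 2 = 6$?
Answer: $1298$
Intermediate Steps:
$s = 4$ ($s = 1 + \frac{1}{2} \cdot 6 = 1 + 3 = 4$)
$58 + 2 s \left(-1\right) 1 \left(-155\right) = 58 + 2 \cdot 4 \left(-1\right) 1 \left(-155\right) = 58 + 2 \left(\left(-4\right) 1\right) \left(-155\right) = 58 + 2 \left(-4\right) \left(-155\right) = 58 - -1240 = 58 + 1240 = 1298$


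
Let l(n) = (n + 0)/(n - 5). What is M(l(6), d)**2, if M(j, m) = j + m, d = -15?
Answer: 81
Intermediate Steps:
l(n) = n/(-5 + n)
M(l(6), d)**2 = (6/(-5 + 6) - 15)**2 = (6/1 - 15)**2 = (6*1 - 15)**2 = (6 - 15)**2 = (-9)**2 = 81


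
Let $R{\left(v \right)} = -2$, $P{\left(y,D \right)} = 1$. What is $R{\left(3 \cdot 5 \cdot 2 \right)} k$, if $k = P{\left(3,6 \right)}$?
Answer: $-2$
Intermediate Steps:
$k = 1$
$R{\left(3 \cdot 5 \cdot 2 \right)} k = \left(-2\right) 1 = -2$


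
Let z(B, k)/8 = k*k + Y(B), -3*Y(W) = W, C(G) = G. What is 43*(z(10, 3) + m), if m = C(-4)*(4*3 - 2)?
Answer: 688/3 ≈ 229.33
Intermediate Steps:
m = -40 (m = -4*(4*3 - 2) = -4*(12 - 2) = -4*10 = -40)
Y(W) = -W/3
z(B, k) = 8*k**2 - 8*B/3 (z(B, k) = 8*(k*k - B/3) = 8*(k**2 - B/3) = 8*k**2 - 8*B/3)
43*(z(10, 3) + m) = 43*((8*3**2 - 8/3*10) - 40) = 43*((8*9 - 80/3) - 40) = 43*((72 - 80/3) - 40) = 43*(136/3 - 40) = 43*(16/3) = 688/3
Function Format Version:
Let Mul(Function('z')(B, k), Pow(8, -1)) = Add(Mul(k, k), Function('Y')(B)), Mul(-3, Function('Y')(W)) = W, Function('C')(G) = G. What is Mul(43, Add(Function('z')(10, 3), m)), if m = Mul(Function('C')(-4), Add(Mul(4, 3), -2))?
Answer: Rational(688, 3) ≈ 229.33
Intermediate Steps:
m = -40 (m = Mul(-4, Add(Mul(4, 3), -2)) = Mul(-4, Add(12, -2)) = Mul(-4, 10) = -40)
Function('Y')(W) = Mul(Rational(-1, 3), W)
Function('z')(B, k) = Add(Mul(8, Pow(k, 2)), Mul(Rational(-8, 3), B)) (Function('z')(B, k) = Mul(8, Add(Mul(k, k), Mul(Rational(-1, 3), B))) = Mul(8, Add(Pow(k, 2), Mul(Rational(-1, 3), B))) = Add(Mul(8, Pow(k, 2)), Mul(Rational(-8, 3), B)))
Mul(43, Add(Function('z')(10, 3), m)) = Mul(43, Add(Add(Mul(8, Pow(3, 2)), Mul(Rational(-8, 3), 10)), -40)) = Mul(43, Add(Add(Mul(8, 9), Rational(-80, 3)), -40)) = Mul(43, Add(Add(72, Rational(-80, 3)), -40)) = Mul(43, Add(Rational(136, 3), -40)) = Mul(43, Rational(16, 3)) = Rational(688, 3)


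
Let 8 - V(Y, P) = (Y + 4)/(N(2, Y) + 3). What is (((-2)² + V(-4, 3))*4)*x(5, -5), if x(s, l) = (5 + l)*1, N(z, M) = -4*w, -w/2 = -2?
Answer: 0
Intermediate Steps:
w = 4 (w = -2*(-2) = 4)
N(z, M) = -16 (N(z, M) = -4*4 = -16)
V(Y, P) = 108/13 + Y/13 (V(Y, P) = 8 - (Y + 4)/(-16 + 3) = 8 - (4 + Y)/(-13) = 8 - (4 + Y)*(-1)/13 = 8 - (-4/13 - Y/13) = 8 + (4/13 + Y/13) = 108/13 + Y/13)
x(s, l) = 5 + l
(((-2)² + V(-4, 3))*4)*x(5, -5) = (((-2)² + (108/13 + (1/13)*(-4)))*4)*(5 - 5) = ((4 + (108/13 - 4/13))*4)*0 = ((4 + 8)*4)*0 = (12*4)*0 = 48*0 = 0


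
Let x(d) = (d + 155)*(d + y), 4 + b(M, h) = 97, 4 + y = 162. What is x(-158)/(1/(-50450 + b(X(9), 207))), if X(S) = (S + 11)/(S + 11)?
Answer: 0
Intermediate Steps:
y = 158 (y = -4 + 162 = 158)
X(S) = 1 (X(S) = (11 + S)/(11 + S) = 1)
b(M, h) = 93 (b(M, h) = -4 + 97 = 93)
x(d) = (155 + d)*(158 + d) (x(d) = (d + 155)*(d + 158) = (155 + d)*(158 + d))
x(-158)/(1/(-50450 + b(X(9), 207))) = (24490 + (-158)² + 313*(-158))/(1/(-50450 + 93)) = (24490 + 24964 - 49454)/(1/(-50357)) = 0/(-1/50357) = 0*(-50357) = 0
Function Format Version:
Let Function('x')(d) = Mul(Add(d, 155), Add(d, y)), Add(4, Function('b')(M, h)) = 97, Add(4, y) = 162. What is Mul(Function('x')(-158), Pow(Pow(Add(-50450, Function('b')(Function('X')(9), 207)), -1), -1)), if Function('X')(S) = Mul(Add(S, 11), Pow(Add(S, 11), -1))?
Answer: 0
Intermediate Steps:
y = 158 (y = Add(-4, 162) = 158)
Function('X')(S) = 1 (Function('X')(S) = Mul(Add(11, S), Pow(Add(11, S), -1)) = 1)
Function('b')(M, h) = 93 (Function('b')(M, h) = Add(-4, 97) = 93)
Function('x')(d) = Mul(Add(155, d), Add(158, d)) (Function('x')(d) = Mul(Add(d, 155), Add(d, 158)) = Mul(Add(155, d), Add(158, d)))
Mul(Function('x')(-158), Pow(Pow(Add(-50450, Function('b')(Function('X')(9), 207)), -1), -1)) = Mul(Add(24490, Pow(-158, 2), Mul(313, -158)), Pow(Pow(Add(-50450, 93), -1), -1)) = Mul(Add(24490, 24964, -49454), Pow(Pow(-50357, -1), -1)) = Mul(0, Pow(Rational(-1, 50357), -1)) = Mul(0, -50357) = 0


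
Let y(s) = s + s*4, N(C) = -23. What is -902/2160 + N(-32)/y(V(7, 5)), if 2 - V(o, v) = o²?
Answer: -16229/50760 ≈ -0.31972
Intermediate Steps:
V(o, v) = 2 - o²
y(s) = 5*s (y(s) = s + 4*s = 5*s)
-902/2160 + N(-32)/y(V(7, 5)) = -902/2160 - 23*1/(5*(2 - 1*7²)) = -902*1/2160 - 23*1/(5*(2 - 1*49)) = -451/1080 - 23*1/(5*(2 - 49)) = -451/1080 - 23/(5*(-47)) = -451/1080 - 23/(-235) = -451/1080 - 23*(-1/235) = -451/1080 + 23/235 = -16229/50760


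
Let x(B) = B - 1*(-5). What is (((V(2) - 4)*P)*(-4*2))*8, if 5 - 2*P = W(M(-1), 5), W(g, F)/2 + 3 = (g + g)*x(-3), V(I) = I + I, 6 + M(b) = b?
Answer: 0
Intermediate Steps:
x(B) = 5 + B (x(B) = B + 5 = 5 + B)
M(b) = -6 + b
V(I) = 2*I
W(g, F) = -6 + 8*g (W(g, F) = -6 + 2*((g + g)*(5 - 3)) = -6 + 2*((2*g)*2) = -6 + 2*(4*g) = -6 + 8*g)
P = 67/2 (P = 5/2 - (-6 + 8*(-6 - 1))/2 = 5/2 - (-6 + 8*(-7))/2 = 5/2 - (-6 - 56)/2 = 5/2 - ½*(-62) = 5/2 + 31 = 67/2 ≈ 33.500)
(((V(2) - 4)*P)*(-4*2))*8 = (((2*2 - 4)*(67/2))*(-4*2))*8 = (((4 - 4)*(67/2))*(-8))*8 = ((0*(67/2))*(-8))*8 = (0*(-8))*8 = 0*8 = 0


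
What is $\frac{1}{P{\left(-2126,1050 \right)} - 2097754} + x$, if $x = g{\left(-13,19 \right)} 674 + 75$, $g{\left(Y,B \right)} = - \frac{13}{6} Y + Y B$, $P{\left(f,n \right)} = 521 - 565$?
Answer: $- \frac{309254584097}{2097798} \approx -1.4742 \cdot 10^{5}$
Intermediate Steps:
$P{\left(f,n \right)} = -44$ ($P{\left(f,n \right)} = 521 - 565 = -44$)
$g{\left(Y,B \right)} = - \frac{13 Y}{6} + B Y$ ($g{\left(Y,B \right)} = \left(-13\right) \frac{1}{6} Y + B Y = - \frac{13 Y}{6} + B Y$)
$x = - \frac{442256}{3}$ ($x = \frac{1}{6} \left(-13\right) \left(-13 + 6 \cdot 19\right) 674 + 75 = \frac{1}{6} \left(-13\right) \left(-13 + 114\right) 674 + 75 = \frac{1}{6} \left(-13\right) 101 \cdot 674 + 75 = \left(- \frac{1313}{6}\right) 674 + 75 = - \frac{442481}{3} + 75 = - \frac{442256}{3} \approx -1.4742 \cdot 10^{5}$)
$\frac{1}{P{\left(-2126,1050 \right)} - 2097754} + x = \frac{1}{-44 - 2097754} - \frac{442256}{3} = \frac{1}{-2097798} - \frac{442256}{3} = - \frac{1}{2097798} - \frac{442256}{3} = - \frac{309254584097}{2097798}$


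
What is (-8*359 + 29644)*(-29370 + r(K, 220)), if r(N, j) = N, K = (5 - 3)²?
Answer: -786186552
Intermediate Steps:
K = 4 (K = 2² = 4)
(-8*359 + 29644)*(-29370 + r(K, 220)) = (-8*359 + 29644)*(-29370 + 4) = (-2872 + 29644)*(-29366) = 26772*(-29366) = -786186552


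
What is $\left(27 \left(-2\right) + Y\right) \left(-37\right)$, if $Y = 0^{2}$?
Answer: $1998$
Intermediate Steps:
$Y = 0$
$\left(27 \left(-2\right) + Y\right) \left(-37\right) = \left(27 \left(-2\right) + 0\right) \left(-37\right) = \left(-54 + 0\right) \left(-37\right) = \left(-54\right) \left(-37\right) = 1998$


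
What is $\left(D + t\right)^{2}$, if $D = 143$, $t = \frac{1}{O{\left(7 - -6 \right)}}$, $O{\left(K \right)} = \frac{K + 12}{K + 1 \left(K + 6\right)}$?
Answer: $\frac{13010449}{625} \approx 20817.0$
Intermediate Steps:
$O{\left(K \right)} = \frac{12 + K}{6 + 2 K}$ ($O{\left(K \right)} = \frac{12 + K}{K + 1 \left(6 + K\right)} = \frac{12 + K}{K + \left(6 + K\right)} = \frac{12 + K}{6 + 2 K}$)
$t = \frac{32}{25}$ ($t = \frac{1}{\frac{1}{2} \frac{1}{3 + \left(7 - -6\right)} \left(12 + \left(7 - -6\right)\right)} = \frac{1}{\frac{1}{2} \frac{1}{3 + \left(7 + 6\right)} \left(12 + \left(7 + 6\right)\right)} = \frac{1}{\frac{1}{2} \frac{1}{3 + 13} \left(12 + 13\right)} = \frac{1}{\frac{1}{2} \cdot \frac{1}{16} \cdot 25} = \frac{1}{\frac{25}{32}} = \frac{32}{25} \approx 1.28$)
$\left(D + t\right)^{2} = \left(143 + \frac{32}{25}\right)^{2} = \left(\frac{3607}{25}\right)^{2} = \frac{13010449}{625}$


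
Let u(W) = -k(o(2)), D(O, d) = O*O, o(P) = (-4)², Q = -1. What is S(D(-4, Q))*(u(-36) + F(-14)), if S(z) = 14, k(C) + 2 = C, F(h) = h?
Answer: -392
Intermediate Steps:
o(P) = 16
D(O, d) = O²
k(C) = -2 + C
u(W) = -14 (u(W) = -(-2 + 16) = -1*14 = -14)
S(D(-4, Q))*(u(-36) + F(-14)) = 14*(-14 - 14) = 14*(-28) = -392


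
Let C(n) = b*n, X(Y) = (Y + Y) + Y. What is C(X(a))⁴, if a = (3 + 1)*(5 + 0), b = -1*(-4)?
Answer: 3317760000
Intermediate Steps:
b = 4
a = 20 (a = 4*5 = 20)
X(Y) = 3*Y (X(Y) = 2*Y + Y = 3*Y)
C(n) = 4*n
C(X(a))⁴ = (4*(3*20))⁴ = (4*60)⁴ = 240⁴ = 3317760000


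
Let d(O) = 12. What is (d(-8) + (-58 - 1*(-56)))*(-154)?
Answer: -1540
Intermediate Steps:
(d(-8) + (-58 - 1*(-56)))*(-154) = (12 + (-58 - 1*(-56)))*(-154) = (12 + (-58 + 56))*(-154) = (12 - 2)*(-154) = 10*(-154) = -1540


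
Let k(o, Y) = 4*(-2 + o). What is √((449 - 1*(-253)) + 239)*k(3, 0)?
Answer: 4*√941 ≈ 122.70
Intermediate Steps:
k(o, Y) = -8 + 4*o
√((449 - 1*(-253)) + 239)*k(3, 0) = √((449 - 1*(-253)) + 239)*(-8 + 4*3) = √((449 + 253) + 239)*(-8 + 12) = √(702 + 239)*4 = √941*4 = 4*√941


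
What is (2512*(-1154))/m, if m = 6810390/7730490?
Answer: -746983849184/227013 ≈ -3.2905e+6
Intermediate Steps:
m = 227013/257683 (m = 6810390*(1/7730490) = 227013/257683 ≈ 0.88098)
(2512*(-1154))/m = (2512*(-1154))/(227013/257683) = -2898848*257683/227013 = -746983849184/227013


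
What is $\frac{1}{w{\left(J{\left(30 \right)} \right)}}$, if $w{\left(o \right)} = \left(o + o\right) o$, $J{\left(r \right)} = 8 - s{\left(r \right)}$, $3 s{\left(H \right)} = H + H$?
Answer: $\frac{1}{288} \approx 0.0034722$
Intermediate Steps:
$s{\left(H \right)} = \frac{2 H}{3}$ ($s{\left(H \right)} = \frac{H + H}{3} = \frac{2 H}{3}$)
$J{\left(r \right)} = 8 - \frac{2 r}{3}$
$w{\left(o \right)} = 2 o^{2}$ ($w{\left(o \right)} = 2 o o = 2 o^{2}$)
$\frac{1}{w{\left(J{\left(30 \right)} \right)}} = \frac{1}{2 \left(8 - 20\right)^{2}} = \frac{1}{2 \left(-12\right)^{2}} = \frac{1}{2 \cdot 144} = \frac{1}{288}$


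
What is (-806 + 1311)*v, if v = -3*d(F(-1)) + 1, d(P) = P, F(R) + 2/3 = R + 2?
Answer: 0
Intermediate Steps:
F(R) = 4/3 + R (F(R) = -2/3 + (R + 2) = -2/3 + (2 + R) = 4/3 + R)
v = 0 (v = -3*(4/3 - 1) + 1 = -3*1/3 + 1 = -1 + 1 = 0)
(-806 + 1311)*v = (-806 + 1311)*0 = 505*0 = 0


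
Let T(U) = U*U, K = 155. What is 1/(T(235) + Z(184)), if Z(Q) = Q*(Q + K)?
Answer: 1/117601 ≈ 8.5033e-6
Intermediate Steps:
Z(Q) = Q*(155 + Q) (Z(Q) = Q*(Q + 155) = Q*(155 + Q))
T(U) = U**2
1/(T(235) + Z(184)) = 1/(235**2 + 184*(155 + 184)) = 1/(55225 + 184*339) = 1/(55225 + 62376) = 1/117601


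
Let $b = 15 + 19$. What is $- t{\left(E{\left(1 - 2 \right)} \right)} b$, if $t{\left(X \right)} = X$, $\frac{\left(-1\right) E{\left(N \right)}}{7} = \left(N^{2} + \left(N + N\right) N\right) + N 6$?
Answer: $-714$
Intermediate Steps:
$E{\left(N \right)} = - 42 N - 21 N^{2}$ ($E{\left(N \right)} = - 7 \left(\left(N^{2} + \left(N + N\right) N\right) + N 6\right) = - 7 \left(\left(N^{2} + 2 N N\right) + 6 N\right) = - 7 \left(\left(N^{2} + 2 N^{2}\right) + 6 N\right) = - 7 \left(3 N^{2} + 6 N\right) = - 42 N - 21 N^{2}$)
$b = 34$
$- t{\left(E{\left(1 - 2 \right)} \right)} b = - \left(-21\right) \left(1 - 2\right) \left(2 + \left(1 - 2\right)\right) 34 = - \left(-21\right) \left(-1\right) \left(2 - 1\right) 34 = - \left(-21\right) \left(-1\right) 1 \cdot 34 = \left(-1\right) 21 \cdot 34 = \left(-21\right) 34 = -714$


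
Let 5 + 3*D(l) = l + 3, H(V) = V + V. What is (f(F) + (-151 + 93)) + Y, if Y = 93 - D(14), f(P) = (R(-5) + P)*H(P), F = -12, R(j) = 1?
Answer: 295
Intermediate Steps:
H(V) = 2*V
D(l) = -2/3 + l/3 (D(l) = -5/3 + (l + 3)/3 = -5/3 + (3 + l)/3 = -5/3 + (1 + l/3) = -2/3 + l/3)
f(P) = 2*P*(1 + P) (f(P) = (1 + P)*(2*P) = 2*P*(1 + P))
Y = 89 (Y = 93 - (-2/3 + (1/3)*14) = 93 - (-2/3 + 14/3) = 93 - 1*4 = 93 - 4 = 89)
(f(F) + (-151 + 93)) + Y = (2*(-12)*(1 - 12) + (-151 + 93)) + 89 = (2*(-12)*(-11) - 58) + 89 = (264 - 58) + 89 = 206 + 89 = 295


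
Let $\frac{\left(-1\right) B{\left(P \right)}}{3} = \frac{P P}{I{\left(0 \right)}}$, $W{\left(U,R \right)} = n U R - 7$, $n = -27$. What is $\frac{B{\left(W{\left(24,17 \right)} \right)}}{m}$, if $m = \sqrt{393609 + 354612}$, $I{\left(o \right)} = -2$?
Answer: $\frac{121506529 \sqrt{2589}}{29342} \approx 2.1071 \cdot 10^{5}$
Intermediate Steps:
$m = 17 \sqrt{2589}$ ($m = \sqrt{748221} = 17 \sqrt{2589} \approx 865.0$)
$W{\left(U,R \right)} = -7 - 27 R U$ ($W{\left(U,R \right)} = - 27 U R - 7 = - 27 R U - 7 = -7 - 27 R U$)
$B{\left(P \right)} = \frac{3 P^{2}}{2}$ ($B{\left(P \right)} = - 3 \frac{P P}{-2} = - 3 P^{2} \left(- \frac{1}{2}\right) = - 3 \left(- \frac{P^{2}}{2}\right) = \frac{3 P^{2}}{2}$)
$\frac{B{\left(W{\left(24,17 \right)} \right)}}{m} = \frac{\frac{3}{2} \left(-7 - 459 \cdot 24\right)^{2}}{17 \sqrt{2589}} = \frac{3 \left(-7 - 11016\right)^{2}}{2} \frac{\sqrt{2589}}{44013} = \frac{3 \left(-11023\right)^{2}}{2} \frac{\sqrt{2589}}{44013} = \frac{3}{2} \cdot 121506529 \frac{\sqrt{2589}}{44013} = \frac{364519587 \frac{\sqrt{2589}}{44013}}{2} = \frac{121506529 \sqrt{2589}}{29342}$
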